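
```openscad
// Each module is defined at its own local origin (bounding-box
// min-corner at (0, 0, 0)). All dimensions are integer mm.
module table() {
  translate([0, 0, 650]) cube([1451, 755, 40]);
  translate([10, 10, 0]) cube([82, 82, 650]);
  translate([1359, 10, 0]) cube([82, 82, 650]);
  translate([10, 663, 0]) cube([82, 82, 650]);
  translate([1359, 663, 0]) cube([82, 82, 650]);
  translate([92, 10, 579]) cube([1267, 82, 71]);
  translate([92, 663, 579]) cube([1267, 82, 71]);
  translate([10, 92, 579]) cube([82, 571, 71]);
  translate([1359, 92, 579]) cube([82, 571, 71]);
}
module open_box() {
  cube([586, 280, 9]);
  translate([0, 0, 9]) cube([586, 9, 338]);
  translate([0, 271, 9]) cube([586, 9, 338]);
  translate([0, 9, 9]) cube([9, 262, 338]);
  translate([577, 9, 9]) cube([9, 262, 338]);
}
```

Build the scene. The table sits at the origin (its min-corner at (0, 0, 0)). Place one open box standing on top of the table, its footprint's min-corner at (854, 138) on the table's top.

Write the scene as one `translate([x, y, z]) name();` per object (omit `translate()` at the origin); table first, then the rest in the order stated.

table();
translate([854, 138, 690]) open_box();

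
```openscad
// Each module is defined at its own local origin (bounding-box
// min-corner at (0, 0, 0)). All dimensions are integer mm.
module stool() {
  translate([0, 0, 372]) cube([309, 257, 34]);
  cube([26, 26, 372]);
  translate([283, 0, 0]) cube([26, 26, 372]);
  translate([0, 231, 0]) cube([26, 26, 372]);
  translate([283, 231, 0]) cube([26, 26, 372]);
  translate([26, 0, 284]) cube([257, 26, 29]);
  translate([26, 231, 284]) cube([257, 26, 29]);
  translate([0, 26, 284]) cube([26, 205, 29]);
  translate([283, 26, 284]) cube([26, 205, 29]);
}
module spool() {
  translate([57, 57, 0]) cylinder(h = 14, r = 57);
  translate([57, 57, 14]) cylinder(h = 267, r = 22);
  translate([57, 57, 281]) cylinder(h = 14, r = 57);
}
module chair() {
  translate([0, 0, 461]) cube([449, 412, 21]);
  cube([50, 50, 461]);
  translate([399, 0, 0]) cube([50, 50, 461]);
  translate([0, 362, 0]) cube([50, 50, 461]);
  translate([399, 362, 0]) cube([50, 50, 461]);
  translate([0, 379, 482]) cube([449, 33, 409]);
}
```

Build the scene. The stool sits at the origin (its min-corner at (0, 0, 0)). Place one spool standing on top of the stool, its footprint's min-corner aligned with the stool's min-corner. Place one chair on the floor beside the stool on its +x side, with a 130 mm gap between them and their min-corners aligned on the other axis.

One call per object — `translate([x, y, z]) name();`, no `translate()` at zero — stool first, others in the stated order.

stool();
translate([0, 0, 406]) spool();
translate([439, 0, 0]) chair();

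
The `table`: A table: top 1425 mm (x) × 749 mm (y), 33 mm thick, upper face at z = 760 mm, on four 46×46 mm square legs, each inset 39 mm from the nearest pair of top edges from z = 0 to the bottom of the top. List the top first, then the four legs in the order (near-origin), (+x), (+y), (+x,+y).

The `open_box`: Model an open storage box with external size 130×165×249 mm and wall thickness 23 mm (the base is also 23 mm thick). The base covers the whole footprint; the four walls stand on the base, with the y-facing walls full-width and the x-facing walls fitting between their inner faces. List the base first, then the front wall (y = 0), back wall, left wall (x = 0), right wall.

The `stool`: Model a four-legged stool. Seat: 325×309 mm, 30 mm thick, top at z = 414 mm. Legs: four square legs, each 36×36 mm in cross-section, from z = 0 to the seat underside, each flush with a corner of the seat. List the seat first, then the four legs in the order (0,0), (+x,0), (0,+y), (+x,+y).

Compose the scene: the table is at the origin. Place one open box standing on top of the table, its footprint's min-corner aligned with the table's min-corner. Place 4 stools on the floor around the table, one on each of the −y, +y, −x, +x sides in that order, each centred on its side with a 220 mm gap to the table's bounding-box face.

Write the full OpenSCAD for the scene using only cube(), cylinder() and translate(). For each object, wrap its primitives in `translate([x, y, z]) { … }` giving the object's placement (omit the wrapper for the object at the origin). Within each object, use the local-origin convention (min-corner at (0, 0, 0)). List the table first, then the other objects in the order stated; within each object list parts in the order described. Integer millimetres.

translate([0, 0, 727]) cube([1425, 749, 33]);
translate([39, 39, 0]) cube([46, 46, 727]);
translate([1340, 39, 0]) cube([46, 46, 727]);
translate([39, 664, 0]) cube([46, 46, 727]);
translate([1340, 664, 0]) cube([46, 46, 727]);
translate([0, 0, 760]) {
  cube([130, 165, 23]);
  translate([0, 0, 23]) cube([130, 23, 226]);
  translate([0, 142, 23]) cube([130, 23, 226]);
  translate([0, 23, 23]) cube([23, 119, 226]);
  translate([107, 23, 23]) cube([23, 119, 226]);
}
translate([550, -529, 0]) {
  translate([0, 0, 384]) cube([325, 309, 30]);
  cube([36, 36, 384]);
  translate([289, 0, 0]) cube([36, 36, 384]);
  translate([0, 273, 0]) cube([36, 36, 384]);
  translate([289, 273, 0]) cube([36, 36, 384]);
}
translate([550, 969, 0]) {
  translate([0, 0, 384]) cube([325, 309, 30]);
  cube([36, 36, 384]);
  translate([289, 0, 0]) cube([36, 36, 384]);
  translate([0, 273, 0]) cube([36, 36, 384]);
  translate([289, 273, 0]) cube([36, 36, 384]);
}
translate([-545, 220, 0]) {
  translate([0, 0, 384]) cube([325, 309, 30]);
  cube([36, 36, 384]);
  translate([289, 0, 0]) cube([36, 36, 384]);
  translate([0, 273, 0]) cube([36, 36, 384]);
  translate([289, 273, 0]) cube([36, 36, 384]);
}
translate([1645, 220, 0]) {
  translate([0, 0, 384]) cube([325, 309, 30]);
  cube([36, 36, 384]);
  translate([289, 0, 0]) cube([36, 36, 384]);
  translate([0, 273, 0]) cube([36, 36, 384]);
  translate([289, 273, 0]) cube([36, 36, 384]);
}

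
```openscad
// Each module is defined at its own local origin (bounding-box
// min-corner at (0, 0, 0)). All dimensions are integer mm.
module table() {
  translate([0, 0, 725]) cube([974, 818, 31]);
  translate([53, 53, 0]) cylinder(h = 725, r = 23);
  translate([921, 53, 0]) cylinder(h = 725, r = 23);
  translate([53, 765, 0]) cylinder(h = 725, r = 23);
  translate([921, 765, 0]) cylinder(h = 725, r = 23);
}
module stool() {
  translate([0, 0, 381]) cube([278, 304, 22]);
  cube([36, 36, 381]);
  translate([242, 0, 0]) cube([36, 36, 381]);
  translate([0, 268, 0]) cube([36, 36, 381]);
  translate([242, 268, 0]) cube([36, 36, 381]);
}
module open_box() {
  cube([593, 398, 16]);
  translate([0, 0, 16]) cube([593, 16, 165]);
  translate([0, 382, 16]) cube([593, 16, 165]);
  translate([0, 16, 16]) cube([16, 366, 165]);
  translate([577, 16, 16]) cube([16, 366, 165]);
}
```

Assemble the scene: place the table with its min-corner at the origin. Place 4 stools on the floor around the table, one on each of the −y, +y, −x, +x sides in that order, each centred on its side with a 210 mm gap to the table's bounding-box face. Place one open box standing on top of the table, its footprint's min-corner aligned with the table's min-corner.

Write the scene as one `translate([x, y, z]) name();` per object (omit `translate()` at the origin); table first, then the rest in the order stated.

table();
translate([348, -514, 0]) stool();
translate([348, 1028, 0]) stool();
translate([-488, 257, 0]) stool();
translate([1184, 257, 0]) stool();
translate([0, 0, 756]) open_box();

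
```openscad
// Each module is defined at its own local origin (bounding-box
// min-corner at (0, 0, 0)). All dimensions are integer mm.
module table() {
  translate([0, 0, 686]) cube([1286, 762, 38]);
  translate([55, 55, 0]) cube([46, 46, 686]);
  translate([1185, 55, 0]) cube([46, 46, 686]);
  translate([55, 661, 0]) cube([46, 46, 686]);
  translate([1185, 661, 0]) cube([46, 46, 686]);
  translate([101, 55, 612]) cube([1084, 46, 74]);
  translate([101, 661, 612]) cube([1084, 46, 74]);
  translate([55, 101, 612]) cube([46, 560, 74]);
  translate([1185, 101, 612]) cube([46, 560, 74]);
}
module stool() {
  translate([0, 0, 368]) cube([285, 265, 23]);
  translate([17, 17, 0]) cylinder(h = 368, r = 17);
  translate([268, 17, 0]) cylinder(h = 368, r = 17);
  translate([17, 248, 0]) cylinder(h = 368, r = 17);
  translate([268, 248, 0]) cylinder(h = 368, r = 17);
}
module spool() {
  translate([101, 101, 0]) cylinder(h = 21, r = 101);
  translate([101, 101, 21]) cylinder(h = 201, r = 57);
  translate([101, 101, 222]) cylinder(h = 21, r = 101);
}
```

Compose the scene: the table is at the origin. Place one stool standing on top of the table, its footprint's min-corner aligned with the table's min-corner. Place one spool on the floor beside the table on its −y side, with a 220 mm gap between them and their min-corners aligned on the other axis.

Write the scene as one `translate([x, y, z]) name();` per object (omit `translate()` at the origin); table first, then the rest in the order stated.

table();
translate([0, 0, 724]) stool();
translate([0, -422, 0]) spool();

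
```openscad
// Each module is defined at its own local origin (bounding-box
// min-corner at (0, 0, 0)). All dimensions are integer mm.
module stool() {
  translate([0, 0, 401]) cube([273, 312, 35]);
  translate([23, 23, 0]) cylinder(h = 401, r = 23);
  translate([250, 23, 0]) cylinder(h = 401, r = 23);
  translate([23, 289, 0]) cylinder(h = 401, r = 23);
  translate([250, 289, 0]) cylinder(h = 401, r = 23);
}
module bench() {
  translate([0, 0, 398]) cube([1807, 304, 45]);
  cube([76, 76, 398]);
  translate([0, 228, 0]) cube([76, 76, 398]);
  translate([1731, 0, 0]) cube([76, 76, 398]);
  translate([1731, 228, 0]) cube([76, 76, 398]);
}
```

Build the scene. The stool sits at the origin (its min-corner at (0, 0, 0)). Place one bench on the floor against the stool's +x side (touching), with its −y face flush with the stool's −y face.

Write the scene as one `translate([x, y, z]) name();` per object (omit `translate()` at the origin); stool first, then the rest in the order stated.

stool();
translate([273, 0, 0]) bench();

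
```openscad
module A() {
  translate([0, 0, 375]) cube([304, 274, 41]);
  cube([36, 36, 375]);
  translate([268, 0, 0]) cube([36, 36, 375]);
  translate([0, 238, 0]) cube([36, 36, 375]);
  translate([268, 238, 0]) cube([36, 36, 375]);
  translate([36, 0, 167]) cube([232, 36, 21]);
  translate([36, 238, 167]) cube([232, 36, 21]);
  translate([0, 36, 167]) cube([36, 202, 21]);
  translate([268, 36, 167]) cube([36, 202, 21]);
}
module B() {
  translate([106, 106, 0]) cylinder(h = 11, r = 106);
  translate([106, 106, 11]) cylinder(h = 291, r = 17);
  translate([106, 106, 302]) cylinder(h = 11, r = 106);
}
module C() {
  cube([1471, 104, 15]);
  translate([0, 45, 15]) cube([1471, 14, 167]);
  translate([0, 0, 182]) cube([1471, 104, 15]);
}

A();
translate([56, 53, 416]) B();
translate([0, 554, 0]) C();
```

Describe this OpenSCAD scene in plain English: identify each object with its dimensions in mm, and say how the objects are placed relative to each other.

A is a simple wooden stool: a rectangular seat 304 mm (x) by 274 mm (y), 41 mm thick, top face at z = 416 mm, on four square legs, each 36×36 mm in cross-section. The legs rest on z = 0, each flush with a corner of the seat. Four stretchers, 36 mm wide and 21 mm tall, connect adjacent legs with their undersides at z = 167 mm, each running between the inner faces of the legs it joins and aligned with the legs' outer faces on the other axis.

B is a spool: two coaxial disc flanges of radius 106 mm and thickness 11 mm, joined by a core cylinder of radius 17 mm and height 291 mm. The lower flange rests on z = 0 and the three cylinders share a vertical axis.

C is an I-beam lying along x, 1471 mm long. Overall section height 197 mm. Two flanges 104 mm wide (y) and 15 mm thick, one on the floor and one at the top; a web 14 mm thick runs between them, centred on the flange width.

The spool is on top of the stool. The I-beam is on the floor beside the stool on its +y side.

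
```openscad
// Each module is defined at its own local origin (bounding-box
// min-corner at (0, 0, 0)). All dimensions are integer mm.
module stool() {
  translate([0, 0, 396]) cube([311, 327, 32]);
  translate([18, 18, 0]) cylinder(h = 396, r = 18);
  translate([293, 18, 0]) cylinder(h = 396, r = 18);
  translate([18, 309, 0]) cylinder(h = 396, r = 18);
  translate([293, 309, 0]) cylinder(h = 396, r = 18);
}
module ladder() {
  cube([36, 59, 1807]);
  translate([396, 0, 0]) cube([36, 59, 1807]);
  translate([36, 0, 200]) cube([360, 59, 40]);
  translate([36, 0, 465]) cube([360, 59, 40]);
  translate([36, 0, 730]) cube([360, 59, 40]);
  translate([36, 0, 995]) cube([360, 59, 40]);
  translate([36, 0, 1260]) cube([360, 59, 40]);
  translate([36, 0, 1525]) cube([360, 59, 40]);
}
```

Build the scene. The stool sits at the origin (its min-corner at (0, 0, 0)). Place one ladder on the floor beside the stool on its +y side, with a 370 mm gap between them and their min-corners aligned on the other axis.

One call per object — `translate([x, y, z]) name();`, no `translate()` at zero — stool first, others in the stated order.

stool();
translate([0, 697, 0]) ladder();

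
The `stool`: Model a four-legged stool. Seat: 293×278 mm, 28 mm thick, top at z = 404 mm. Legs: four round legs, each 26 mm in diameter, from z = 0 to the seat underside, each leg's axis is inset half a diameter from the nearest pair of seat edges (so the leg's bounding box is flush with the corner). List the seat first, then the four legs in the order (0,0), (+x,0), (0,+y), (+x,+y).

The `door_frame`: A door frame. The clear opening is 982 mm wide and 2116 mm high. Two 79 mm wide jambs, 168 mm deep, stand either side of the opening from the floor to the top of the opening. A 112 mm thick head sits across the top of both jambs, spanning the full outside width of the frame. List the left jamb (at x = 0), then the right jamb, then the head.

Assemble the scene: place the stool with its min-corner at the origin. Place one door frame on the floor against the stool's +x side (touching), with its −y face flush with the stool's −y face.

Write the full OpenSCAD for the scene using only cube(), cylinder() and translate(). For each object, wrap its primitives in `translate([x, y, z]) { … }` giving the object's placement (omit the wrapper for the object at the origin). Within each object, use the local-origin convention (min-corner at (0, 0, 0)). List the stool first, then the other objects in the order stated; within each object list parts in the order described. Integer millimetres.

translate([0, 0, 376]) cube([293, 278, 28]);
translate([13, 13, 0]) cylinder(h = 376, r = 13);
translate([280, 13, 0]) cylinder(h = 376, r = 13);
translate([13, 265, 0]) cylinder(h = 376, r = 13);
translate([280, 265, 0]) cylinder(h = 376, r = 13);
translate([293, 0, 0]) {
  cube([79, 168, 2116]);
  translate([1061, 0, 0]) cube([79, 168, 2116]);
  translate([0, 0, 2116]) cube([1140, 168, 112]);
}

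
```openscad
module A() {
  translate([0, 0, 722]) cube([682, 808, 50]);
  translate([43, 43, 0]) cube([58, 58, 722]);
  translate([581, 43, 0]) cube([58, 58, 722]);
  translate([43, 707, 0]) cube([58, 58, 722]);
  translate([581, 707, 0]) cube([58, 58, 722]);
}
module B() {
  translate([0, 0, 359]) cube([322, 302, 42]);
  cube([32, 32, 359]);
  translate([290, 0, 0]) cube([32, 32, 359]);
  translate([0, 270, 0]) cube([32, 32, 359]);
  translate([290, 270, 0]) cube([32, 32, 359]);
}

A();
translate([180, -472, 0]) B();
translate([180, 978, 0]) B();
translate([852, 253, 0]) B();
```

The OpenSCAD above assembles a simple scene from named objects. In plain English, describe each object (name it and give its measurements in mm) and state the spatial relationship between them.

A is a table: top 682 mm (x) × 808 mm (y), 50 mm thick, upper face at z = 772 mm, on four 58×58 mm square legs, each inset 43 mm from the nearest pair of top edges, running from z = 0 to the bottom of the top.

B is a four-legged stool. The seat is a 322×302×42 mm slab whose top surface is at z = 401 mm; four square legs, each 32×32 mm in cross-section, run from the floor (z = 0) to the underside of the seat, each flush with a corner of the seat.

Three stools sit around the table at the −y, +y, +x sides.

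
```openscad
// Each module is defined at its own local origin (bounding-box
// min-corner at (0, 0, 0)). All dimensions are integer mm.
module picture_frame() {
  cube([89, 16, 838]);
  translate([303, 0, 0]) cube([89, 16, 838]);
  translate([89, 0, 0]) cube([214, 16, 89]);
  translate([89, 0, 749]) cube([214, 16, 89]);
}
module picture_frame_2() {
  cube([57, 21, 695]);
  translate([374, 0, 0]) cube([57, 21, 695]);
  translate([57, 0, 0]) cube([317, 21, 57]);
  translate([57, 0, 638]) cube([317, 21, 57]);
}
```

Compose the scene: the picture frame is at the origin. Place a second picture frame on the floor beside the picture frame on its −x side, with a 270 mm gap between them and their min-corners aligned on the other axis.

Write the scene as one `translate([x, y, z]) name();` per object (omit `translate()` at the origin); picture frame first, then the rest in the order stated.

picture_frame();
translate([-701, 0, 0]) picture_frame_2();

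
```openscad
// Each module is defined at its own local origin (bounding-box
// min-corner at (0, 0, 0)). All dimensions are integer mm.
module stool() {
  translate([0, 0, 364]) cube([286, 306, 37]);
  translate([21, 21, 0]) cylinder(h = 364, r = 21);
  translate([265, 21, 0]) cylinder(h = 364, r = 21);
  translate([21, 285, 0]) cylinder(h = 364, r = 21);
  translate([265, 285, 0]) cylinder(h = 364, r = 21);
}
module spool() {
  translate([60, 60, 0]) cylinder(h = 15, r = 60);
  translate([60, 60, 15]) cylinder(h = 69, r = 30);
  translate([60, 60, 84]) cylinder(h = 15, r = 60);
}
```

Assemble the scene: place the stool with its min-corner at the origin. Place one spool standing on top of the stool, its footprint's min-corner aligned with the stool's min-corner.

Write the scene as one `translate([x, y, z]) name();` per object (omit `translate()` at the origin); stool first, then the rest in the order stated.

stool();
translate([0, 0, 401]) spool();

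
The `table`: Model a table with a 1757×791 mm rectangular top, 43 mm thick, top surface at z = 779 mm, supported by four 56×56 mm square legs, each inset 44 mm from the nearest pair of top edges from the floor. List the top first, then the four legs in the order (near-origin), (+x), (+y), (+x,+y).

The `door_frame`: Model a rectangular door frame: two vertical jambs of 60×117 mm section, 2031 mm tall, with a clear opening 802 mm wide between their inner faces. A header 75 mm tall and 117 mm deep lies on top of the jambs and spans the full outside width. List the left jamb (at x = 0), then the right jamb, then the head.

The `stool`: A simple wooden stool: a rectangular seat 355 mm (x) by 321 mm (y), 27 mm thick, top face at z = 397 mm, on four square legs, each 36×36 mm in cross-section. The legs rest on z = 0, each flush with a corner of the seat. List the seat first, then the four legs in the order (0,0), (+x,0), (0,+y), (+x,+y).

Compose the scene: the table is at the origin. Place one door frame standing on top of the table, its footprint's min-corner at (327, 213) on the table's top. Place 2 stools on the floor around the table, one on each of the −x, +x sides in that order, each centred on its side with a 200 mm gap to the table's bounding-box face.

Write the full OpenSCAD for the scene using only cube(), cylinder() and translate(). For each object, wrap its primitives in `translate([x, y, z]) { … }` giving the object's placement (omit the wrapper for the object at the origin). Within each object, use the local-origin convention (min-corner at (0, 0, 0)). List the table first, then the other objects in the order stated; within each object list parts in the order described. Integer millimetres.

translate([0, 0, 736]) cube([1757, 791, 43]);
translate([44, 44, 0]) cube([56, 56, 736]);
translate([1657, 44, 0]) cube([56, 56, 736]);
translate([44, 691, 0]) cube([56, 56, 736]);
translate([1657, 691, 0]) cube([56, 56, 736]);
translate([327, 213, 779]) {
  cube([60, 117, 2031]);
  translate([862, 0, 0]) cube([60, 117, 2031]);
  translate([0, 0, 2031]) cube([922, 117, 75]);
}
translate([-555, 235, 0]) {
  translate([0, 0, 370]) cube([355, 321, 27]);
  cube([36, 36, 370]);
  translate([319, 0, 0]) cube([36, 36, 370]);
  translate([0, 285, 0]) cube([36, 36, 370]);
  translate([319, 285, 0]) cube([36, 36, 370]);
}
translate([1957, 235, 0]) {
  translate([0, 0, 370]) cube([355, 321, 27]);
  cube([36, 36, 370]);
  translate([319, 0, 0]) cube([36, 36, 370]);
  translate([0, 285, 0]) cube([36, 36, 370]);
  translate([319, 285, 0]) cube([36, 36, 370]);
}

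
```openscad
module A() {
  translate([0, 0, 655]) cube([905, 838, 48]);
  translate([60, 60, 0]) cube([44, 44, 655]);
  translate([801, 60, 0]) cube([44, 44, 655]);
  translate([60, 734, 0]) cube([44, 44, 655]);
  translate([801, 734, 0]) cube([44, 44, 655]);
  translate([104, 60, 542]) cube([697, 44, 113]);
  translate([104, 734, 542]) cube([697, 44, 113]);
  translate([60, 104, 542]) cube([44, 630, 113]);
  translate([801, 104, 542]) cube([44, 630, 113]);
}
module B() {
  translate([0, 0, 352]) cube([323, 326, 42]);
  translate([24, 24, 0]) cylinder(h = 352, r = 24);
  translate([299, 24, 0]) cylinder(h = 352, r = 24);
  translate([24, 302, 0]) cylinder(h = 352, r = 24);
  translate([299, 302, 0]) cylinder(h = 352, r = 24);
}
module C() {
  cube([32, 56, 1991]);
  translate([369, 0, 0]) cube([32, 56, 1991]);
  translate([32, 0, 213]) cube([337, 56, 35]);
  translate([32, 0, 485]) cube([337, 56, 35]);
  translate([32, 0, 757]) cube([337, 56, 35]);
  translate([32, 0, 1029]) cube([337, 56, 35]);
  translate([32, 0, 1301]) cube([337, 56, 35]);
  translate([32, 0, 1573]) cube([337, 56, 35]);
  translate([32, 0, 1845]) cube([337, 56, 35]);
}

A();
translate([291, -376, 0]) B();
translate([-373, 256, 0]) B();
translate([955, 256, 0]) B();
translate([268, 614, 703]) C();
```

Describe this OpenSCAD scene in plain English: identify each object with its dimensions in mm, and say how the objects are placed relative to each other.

A is a table with a 905×838 mm rectangular top, 48 mm thick, top surface at z = 703 mm, supported by four 44×44 mm square legs, each inset 60 mm from the nearest pair of top edges, running from the floor. Four apron rails, 44 mm thick and 113 mm tall, run between adjacent legs with their top edges flush with the underside of the top and their outer faces flush with the legs' outer faces.

B is a four-legged stool. The seat is 323×326 mm, 42 mm thick, top at z = 394 mm. It stands on four round legs, each 48 mm in diameter, from z = 0 to the seat underside, each leg's axis is inset half a diameter from the nearest pair of seat edges (so the leg's bounding box is flush with the corner).

C is a wooden ladder with two side rails of 32×56 mm section and 1991 mm height, set 401 mm apart overall. Between them run 7 rectangular rungs (56 mm deep, 35 mm thick), front faces flush with the rails' −y face. The bottom of the first rung is 213 mm above the floor and each subsequent rung is 272 mm higher than the one below.

Three stools sit around the table at the −y, −x, +x sides. The ladder is on top of the table.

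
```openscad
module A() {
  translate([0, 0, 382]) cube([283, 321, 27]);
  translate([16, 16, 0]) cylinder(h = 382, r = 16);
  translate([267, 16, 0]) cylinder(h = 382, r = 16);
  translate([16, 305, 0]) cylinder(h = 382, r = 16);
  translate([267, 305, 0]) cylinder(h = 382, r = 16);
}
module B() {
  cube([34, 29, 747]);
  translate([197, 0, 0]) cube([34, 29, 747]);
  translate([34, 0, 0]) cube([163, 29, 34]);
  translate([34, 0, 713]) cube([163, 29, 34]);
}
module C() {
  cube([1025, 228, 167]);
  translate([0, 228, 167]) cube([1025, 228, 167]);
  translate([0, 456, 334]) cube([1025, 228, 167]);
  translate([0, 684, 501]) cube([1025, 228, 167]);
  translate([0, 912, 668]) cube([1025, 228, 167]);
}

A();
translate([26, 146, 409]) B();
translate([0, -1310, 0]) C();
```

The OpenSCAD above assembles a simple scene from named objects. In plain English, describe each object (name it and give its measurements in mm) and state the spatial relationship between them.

A is a simple wooden stool: a rectangular seat 283 mm (x) by 321 mm (y), 27 mm thick, top face at z = 409 mm, on four round legs, each 32 mm in diameter. The legs rest on z = 0, each leg's axis is inset half a diameter from the nearest pair of seat edges (so the leg's bounding box is flush with the corner).

B is a picture frame with a 163×679 mm rectangular opening (x by z) and a uniform 34 mm border on every side. Frame depth is 29 mm along y. It is built from two vertical stiles running the full outside height and two horizontal rails spanning the gap between the stiles.

C is a straight staircase of 5 solid steps. Each step is 1025 mm wide (x), 228 mm deep (y, the going) and 167 mm tall (the rise). The first step rests on the floor; each subsequent step sits one going further in +y and one rise higher in +z, directly behind and above the previous step with no overlap.

The picture frame is on top of the stool, centred. The staircase is on the floor beside the stool on its −y side.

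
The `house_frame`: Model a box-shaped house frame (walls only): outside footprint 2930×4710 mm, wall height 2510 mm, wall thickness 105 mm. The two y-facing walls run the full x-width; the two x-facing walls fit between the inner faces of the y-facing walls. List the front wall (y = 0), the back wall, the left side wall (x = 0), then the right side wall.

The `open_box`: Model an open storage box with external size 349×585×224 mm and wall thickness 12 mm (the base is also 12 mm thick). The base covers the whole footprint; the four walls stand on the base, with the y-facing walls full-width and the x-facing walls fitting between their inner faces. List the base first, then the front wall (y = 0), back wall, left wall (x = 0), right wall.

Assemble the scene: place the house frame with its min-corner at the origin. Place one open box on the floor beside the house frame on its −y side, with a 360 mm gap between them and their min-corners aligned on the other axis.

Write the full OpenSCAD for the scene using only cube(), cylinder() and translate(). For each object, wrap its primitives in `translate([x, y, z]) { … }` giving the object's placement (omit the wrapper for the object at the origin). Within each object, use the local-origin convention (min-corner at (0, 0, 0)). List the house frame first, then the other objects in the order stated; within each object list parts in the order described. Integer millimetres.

cube([2930, 105, 2510]);
translate([0, 4605, 0]) cube([2930, 105, 2510]);
translate([0, 105, 0]) cube([105, 4500, 2510]);
translate([2825, 105, 0]) cube([105, 4500, 2510]);
translate([0, -945, 0]) {
  cube([349, 585, 12]);
  translate([0, 0, 12]) cube([349, 12, 212]);
  translate([0, 573, 12]) cube([349, 12, 212]);
  translate([0, 12, 12]) cube([12, 561, 212]);
  translate([337, 12, 12]) cube([12, 561, 212]);
}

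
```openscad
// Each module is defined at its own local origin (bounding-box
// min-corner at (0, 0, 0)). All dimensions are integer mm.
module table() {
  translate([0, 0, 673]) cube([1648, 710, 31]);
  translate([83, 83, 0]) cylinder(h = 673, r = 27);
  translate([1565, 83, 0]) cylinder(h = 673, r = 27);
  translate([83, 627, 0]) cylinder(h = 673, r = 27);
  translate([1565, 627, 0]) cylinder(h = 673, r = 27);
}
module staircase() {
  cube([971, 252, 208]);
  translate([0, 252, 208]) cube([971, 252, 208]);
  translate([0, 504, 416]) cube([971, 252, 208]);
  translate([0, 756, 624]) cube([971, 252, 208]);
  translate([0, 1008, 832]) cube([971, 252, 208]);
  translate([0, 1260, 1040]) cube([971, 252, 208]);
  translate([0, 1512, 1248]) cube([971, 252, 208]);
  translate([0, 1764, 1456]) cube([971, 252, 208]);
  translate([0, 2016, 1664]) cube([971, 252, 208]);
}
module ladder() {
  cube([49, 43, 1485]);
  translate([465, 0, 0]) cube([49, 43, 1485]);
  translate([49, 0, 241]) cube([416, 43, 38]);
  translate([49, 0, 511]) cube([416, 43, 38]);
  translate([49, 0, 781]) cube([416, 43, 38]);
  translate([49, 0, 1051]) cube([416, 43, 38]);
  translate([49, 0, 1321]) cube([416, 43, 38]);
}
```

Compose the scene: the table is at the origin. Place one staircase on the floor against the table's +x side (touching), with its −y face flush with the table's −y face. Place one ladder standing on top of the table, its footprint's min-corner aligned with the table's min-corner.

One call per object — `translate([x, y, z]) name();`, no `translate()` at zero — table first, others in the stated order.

table();
translate([1648, 0, 0]) staircase();
translate([0, 0, 704]) ladder();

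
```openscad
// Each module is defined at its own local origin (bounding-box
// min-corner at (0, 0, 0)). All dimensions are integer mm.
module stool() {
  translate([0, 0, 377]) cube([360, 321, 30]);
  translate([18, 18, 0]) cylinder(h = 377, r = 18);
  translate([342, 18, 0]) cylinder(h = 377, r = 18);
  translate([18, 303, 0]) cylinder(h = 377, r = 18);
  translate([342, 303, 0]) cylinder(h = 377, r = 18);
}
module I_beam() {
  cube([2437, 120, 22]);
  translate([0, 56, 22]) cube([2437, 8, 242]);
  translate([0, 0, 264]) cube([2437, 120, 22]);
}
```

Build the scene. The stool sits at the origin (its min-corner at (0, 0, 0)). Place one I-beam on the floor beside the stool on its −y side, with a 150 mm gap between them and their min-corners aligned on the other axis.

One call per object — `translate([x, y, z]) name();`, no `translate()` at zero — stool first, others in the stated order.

stool();
translate([0, -270, 0]) I_beam();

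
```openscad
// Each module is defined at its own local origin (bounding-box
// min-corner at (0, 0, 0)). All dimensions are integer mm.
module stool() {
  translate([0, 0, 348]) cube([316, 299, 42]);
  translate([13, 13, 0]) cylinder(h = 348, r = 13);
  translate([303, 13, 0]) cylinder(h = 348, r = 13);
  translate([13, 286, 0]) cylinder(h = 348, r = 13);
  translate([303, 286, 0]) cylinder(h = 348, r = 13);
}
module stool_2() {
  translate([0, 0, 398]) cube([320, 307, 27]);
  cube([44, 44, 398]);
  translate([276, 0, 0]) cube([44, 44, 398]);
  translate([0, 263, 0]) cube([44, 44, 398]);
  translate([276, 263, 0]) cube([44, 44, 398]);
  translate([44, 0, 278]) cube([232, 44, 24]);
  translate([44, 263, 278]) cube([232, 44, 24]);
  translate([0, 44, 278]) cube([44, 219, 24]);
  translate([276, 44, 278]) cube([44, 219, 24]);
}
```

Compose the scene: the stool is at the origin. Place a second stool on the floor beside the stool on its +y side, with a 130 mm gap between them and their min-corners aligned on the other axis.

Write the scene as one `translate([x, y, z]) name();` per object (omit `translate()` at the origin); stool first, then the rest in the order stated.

stool();
translate([0, 429, 0]) stool_2();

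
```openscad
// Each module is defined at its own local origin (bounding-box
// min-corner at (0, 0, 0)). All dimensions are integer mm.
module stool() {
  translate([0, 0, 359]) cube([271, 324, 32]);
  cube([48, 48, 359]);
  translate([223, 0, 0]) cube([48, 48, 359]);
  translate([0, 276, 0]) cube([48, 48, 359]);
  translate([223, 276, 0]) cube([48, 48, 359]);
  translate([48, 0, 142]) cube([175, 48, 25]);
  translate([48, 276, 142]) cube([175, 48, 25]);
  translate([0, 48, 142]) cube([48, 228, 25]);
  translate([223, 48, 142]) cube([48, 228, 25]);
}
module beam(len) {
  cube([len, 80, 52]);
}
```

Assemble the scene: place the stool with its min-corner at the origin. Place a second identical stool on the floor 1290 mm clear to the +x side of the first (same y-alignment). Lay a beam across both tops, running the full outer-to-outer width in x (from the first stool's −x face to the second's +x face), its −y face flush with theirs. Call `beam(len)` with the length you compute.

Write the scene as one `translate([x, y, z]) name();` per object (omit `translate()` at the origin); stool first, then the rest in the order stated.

stool();
translate([1561, 0, 0]) stool();
translate([0, 0, 391]) beam(1832);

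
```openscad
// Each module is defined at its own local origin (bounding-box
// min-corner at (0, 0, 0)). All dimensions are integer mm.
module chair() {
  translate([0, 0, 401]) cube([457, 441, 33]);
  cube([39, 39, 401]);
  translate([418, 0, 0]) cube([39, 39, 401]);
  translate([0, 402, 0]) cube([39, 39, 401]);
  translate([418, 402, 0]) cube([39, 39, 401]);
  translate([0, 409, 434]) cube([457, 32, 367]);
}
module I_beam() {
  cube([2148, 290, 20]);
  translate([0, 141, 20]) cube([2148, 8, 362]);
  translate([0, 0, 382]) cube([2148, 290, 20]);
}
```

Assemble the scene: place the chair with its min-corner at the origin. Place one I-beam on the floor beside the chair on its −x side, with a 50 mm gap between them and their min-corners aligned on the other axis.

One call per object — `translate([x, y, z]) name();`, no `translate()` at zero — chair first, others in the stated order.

chair();
translate([-2198, 0, 0]) I_beam();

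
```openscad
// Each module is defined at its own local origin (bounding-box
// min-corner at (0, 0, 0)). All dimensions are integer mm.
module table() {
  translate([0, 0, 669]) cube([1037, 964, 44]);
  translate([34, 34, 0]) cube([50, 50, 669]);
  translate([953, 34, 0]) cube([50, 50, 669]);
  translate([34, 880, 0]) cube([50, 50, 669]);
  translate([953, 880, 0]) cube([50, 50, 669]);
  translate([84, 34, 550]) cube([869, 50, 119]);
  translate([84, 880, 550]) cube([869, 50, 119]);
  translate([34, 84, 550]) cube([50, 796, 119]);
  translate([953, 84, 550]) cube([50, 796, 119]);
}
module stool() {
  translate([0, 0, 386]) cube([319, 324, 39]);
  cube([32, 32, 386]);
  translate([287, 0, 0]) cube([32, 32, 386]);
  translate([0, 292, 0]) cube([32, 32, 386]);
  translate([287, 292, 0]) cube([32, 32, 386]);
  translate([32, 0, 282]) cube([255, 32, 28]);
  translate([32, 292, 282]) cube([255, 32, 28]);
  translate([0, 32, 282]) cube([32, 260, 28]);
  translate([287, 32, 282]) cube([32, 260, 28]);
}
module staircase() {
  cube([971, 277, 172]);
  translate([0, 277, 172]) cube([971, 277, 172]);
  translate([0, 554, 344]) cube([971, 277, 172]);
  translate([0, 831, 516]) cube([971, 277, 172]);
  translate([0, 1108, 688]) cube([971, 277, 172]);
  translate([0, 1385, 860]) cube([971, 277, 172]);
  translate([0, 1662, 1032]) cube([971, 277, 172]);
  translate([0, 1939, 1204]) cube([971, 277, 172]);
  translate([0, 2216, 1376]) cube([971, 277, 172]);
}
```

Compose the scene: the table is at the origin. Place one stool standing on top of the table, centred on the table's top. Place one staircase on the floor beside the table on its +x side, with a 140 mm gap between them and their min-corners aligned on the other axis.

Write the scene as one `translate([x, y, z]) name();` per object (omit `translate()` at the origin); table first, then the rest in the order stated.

table();
translate([359, 320, 713]) stool();
translate([1177, 0, 0]) staircase();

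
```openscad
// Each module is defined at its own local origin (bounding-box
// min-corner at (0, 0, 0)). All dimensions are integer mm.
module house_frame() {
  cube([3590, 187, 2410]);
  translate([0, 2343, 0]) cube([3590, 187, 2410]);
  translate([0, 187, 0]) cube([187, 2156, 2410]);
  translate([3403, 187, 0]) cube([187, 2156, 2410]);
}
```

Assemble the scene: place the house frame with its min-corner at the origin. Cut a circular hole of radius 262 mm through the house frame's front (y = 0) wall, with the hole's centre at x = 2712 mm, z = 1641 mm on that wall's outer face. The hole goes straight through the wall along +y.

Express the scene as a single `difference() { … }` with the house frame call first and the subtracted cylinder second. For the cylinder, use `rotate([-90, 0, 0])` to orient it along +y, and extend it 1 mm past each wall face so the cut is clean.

difference() {
  house_frame();
  translate([2712, -1, 1641]) rotate([-90, 0, 0]) cylinder(h = 189, r = 262);
}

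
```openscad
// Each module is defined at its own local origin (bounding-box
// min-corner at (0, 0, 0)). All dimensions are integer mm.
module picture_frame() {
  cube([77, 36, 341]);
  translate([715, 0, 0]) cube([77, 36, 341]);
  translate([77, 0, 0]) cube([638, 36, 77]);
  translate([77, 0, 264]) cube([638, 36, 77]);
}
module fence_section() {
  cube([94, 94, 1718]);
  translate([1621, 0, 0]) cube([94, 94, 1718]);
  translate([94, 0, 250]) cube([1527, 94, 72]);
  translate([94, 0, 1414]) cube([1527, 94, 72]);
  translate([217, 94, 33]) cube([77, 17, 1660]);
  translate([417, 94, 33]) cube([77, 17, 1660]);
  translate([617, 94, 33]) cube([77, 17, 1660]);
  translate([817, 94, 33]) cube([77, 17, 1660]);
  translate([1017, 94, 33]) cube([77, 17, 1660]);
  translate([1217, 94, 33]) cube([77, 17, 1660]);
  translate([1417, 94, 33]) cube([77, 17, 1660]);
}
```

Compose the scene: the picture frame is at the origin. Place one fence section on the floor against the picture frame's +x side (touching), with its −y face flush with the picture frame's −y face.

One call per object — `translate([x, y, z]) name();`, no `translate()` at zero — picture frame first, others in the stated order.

picture_frame();
translate([792, 0, 0]) fence_section();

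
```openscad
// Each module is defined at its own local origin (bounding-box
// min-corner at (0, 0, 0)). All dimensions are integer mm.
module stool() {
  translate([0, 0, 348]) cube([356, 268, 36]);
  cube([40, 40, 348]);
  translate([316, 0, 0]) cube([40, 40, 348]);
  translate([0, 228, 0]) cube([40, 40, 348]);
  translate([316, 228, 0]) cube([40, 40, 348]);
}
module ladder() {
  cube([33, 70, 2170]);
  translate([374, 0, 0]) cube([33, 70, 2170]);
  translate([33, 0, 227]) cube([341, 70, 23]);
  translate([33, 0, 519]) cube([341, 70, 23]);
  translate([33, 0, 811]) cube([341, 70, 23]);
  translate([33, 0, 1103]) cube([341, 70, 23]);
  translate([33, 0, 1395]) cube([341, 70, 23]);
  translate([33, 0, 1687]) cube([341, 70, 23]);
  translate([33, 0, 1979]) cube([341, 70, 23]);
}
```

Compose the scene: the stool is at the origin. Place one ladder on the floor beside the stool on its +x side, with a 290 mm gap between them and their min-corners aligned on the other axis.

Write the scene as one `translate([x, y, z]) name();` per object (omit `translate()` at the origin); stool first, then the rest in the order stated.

stool();
translate([646, 0, 0]) ladder();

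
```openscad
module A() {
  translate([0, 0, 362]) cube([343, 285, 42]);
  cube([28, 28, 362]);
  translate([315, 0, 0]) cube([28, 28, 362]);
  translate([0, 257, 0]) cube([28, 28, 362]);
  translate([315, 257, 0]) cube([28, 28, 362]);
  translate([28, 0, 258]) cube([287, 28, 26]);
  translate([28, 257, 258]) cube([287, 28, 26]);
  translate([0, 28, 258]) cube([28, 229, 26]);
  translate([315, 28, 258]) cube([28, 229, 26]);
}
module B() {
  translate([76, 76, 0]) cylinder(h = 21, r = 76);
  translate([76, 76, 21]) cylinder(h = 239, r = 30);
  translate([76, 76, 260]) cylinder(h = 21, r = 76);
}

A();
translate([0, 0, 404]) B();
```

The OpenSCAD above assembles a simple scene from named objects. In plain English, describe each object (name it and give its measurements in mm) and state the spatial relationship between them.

A is a four-legged stool. The seat is 343×285 mm, 42 mm thick, top at z = 404 mm. It stands on four square legs, each 28×28 mm in cross-section, from z = 0 to the seat underside, each flush with a corner of the seat. Four stretchers, 28 mm wide and 26 mm tall, connect adjacent legs with their undersides at z = 258 mm, each running between the inner faces of the legs it joins and aligned with the legs' outer faces on the other axis.

B is a spool: two coaxial disc flanges of radius 76 mm and thickness 21 mm, joined by a core cylinder of radius 30 mm and height 239 mm. The lower flange rests on z = 0 and the three cylinders share a vertical axis.

The spool is on top of the stool.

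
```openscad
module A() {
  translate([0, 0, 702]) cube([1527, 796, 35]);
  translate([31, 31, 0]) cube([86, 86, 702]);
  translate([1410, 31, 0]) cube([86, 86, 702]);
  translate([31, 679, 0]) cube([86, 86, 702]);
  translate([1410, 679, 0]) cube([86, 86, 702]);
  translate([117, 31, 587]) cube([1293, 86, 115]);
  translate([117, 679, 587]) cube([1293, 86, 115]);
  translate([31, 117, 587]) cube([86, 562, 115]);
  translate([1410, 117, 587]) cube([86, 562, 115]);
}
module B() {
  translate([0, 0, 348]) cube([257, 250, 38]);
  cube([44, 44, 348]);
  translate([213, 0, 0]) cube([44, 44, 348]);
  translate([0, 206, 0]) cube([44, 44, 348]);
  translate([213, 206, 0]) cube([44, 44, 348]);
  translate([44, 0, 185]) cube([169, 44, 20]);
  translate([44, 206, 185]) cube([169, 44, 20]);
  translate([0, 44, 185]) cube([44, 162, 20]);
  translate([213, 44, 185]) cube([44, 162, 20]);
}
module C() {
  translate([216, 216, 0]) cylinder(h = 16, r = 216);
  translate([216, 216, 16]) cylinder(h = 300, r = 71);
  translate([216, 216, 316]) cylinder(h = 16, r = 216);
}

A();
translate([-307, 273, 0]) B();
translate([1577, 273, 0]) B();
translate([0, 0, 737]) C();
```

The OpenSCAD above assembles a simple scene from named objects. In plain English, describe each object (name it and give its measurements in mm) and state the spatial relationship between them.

A is a rectangular dining table. The top is 1527×796×35 mm with its upper surface at z = 737 mm. It stands on four 86×86 mm square legs, each inset 31 mm from the nearest pair of top edges, running from the floor to the underside of the top. Four apron rails, 86 mm thick and 115 mm tall, run between adjacent legs with their top edges flush with the underside of the top and their outer faces flush with the legs' outer faces.

B is a four-legged stool. The seat is 257×250 mm, 38 mm thick, top at z = 386 mm. It stands on four square legs, each 44×44 mm in cross-section, from z = 0 to the seat underside, each flush with a corner of the seat. Four stretchers, 44 mm wide and 20 mm tall, connect adjacent legs with their undersides at z = 185 mm, each running between the inner faces of the legs it joins and aligned with the legs' outer faces on the other axis.

C is a spool: two coaxial disc flanges of radius 216 mm and thickness 16 mm, joined by a core cylinder of radius 71 mm and height 300 mm. The lower flange rests on z = 0 and the three cylinders share a vertical axis.

Two stools sit around the table at the −x, +x sides. The spool is on top of the table.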